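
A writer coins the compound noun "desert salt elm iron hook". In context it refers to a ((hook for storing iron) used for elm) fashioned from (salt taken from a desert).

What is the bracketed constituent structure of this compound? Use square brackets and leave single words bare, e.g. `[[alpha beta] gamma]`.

At the top level: head "hook" (specifically "elm iron hook"); modifier "desert salt".
Inside "desert salt": head "salt", modifier "desert".
Inside "elm iron hook": head "hook" (specifically "iron hook"), modifier "elm".
Inside "iron hook": head "hook", modifier "iron".
Assembled: [[desert salt] [elm [iron hook]]].

[[desert salt] [elm [iron hook]]]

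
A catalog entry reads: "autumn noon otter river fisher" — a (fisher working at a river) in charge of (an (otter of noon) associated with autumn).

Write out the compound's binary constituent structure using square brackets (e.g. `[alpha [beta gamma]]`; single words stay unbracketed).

Whole compound: head "fisher" (specifically "river fisher"), modifier "autumn noon otter".
Inside "autumn noon otter": head "otter" (specifically "noon otter"), modifier "autumn".
Inside "noon otter": head "otter", modifier "noon".
Inside "river fisher": head "fisher", modifier "river".
Assembled: [[autumn [noon otter]] [river fisher]].

[[autumn [noon otter]] [river fisher]]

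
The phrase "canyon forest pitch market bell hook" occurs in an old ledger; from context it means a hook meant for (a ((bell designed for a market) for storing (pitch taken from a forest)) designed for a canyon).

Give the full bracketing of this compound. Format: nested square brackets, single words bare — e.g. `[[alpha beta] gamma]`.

[[canyon [[forest pitch] [market bell]]] hook]

At the top level: head "hook"; modifier "canyon forest pitch market bell".
Within "canyon forest pitch market bell", the head is "bell" (specifically "forest pitch market bell") and the modifier is "canyon".
Within "forest pitch market bell", the head is "bell" (specifically "market bell") and the modifier is "forest pitch".
Within "forest pitch", the head is "pitch" and the modifier is "forest".
Within "market bell", the head is "bell" and the modifier is "market".
Assembled: [[canyon [[forest pitch] [market bell]]] hook].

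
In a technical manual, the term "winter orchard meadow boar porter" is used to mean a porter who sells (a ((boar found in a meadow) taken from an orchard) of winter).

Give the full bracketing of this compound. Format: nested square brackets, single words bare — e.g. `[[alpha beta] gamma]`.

Overall it is a kind of porter; the modifier is "winter orchard meadow boar".
Within "winter orchard meadow boar", the head is "boar" (specifically "orchard meadow boar") and the modifier is "winter".
Within "orchard meadow boar", the head is "boar" (specifically "meadow boar") and the modifier is "orchard".
Within "meadow boar", the head is "boar" and the modifier is "meadow".
Assembled: [[winter [orchard [meadow boar]]] porter].

[[winter [orchard [meadow boar]]] porter]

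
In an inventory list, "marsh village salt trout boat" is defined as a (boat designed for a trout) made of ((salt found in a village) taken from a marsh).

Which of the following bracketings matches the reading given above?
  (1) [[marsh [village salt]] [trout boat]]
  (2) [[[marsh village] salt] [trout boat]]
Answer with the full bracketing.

The paraphrase's head is the "boat" part ("trout boat"); its modifier is "marsh village salt".
That top-level split, carried through the inner groups, gives [[marsh [village salt]] [trout boat]].

[[marsh [village salt]] [trout boat]]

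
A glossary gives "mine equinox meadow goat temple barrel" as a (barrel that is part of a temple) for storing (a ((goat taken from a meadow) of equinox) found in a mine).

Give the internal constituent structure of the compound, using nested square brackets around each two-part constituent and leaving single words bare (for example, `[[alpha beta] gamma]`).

[[mine [equinox [meadow goat]]] [temple barrel]]

Overall it is a kind of barrel (specifically "temple barrel"); the modifier is "mine equinox meadow goat".
Inside "mine equinox meadow goat": head "goat" (specifically "equinox meadow goat"), modifier "mine".
Inside "equinox meadow goat": head "goat" (specifically "meadow goat"), modifier "equinox".
Inside "meadow goat": head "goat", modifier "meadow".
Inside "temple barrel": head "barrel", modifier "temple".
Assembled: [[mine [equinox [meadow goat]]] [temple barrel]].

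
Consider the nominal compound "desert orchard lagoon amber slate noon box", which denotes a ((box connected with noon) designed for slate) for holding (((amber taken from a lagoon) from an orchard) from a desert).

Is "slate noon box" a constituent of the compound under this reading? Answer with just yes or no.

yes

The paraphrase groups the words so that "slate noon box" is one unit: it corresponds to a single parenthesized sub-phrase.
The full structure is [[desert [orchard [lagoon amber]]] [slate [noon box]]], in which [slate noon box] is a constituent.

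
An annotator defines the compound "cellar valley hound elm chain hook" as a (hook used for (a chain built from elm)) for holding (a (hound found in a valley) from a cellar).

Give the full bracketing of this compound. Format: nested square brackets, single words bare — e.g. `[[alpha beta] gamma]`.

[[cellar [valley hound]] [[elm chain] hook]]

Overall it is a kind of hook (specifically "elm chain hook"); the modifier is "cellar valley hound".
Within "cellar valley hound", the head is "hound" (specifically "valley hound") and the modifier is "cellar".
Within "valley hound", the head is "hound" and the modifier is "valley".
Within "elm chain hook", the head is "hook" and the modifier is "elm chain".
Within "elm chain", the head is "chain" and the modifier is "elm".
So the structure is [[cellar [valley hound]] [[elm chain] hook]].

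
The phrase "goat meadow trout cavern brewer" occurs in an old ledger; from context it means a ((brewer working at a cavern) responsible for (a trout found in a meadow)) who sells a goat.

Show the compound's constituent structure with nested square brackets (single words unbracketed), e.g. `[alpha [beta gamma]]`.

[goat [[meadow trout] [cavern brewer]]]

Whole compound: head "brewer" (specifically "meadow trout cavern brewer"), modifier "goat".
"meadow trout cavern brewer" → head "brewer" (specifically "cavern brewer"), modifier "meadow trout".
"meadow trout" → head "trout", modifier "meadow".
"cavern brewer" → head "brewer", modifier "cavern".
Putting it together: [goat [[meadow trout] [cavern brewer]]].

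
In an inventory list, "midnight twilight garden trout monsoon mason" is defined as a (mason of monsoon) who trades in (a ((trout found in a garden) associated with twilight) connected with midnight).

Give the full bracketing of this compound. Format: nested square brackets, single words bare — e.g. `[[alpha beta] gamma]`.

[[midnight [twilight [garden trout]]] [monsoon mason]]

The outermost head in the paraphrase is "mason" (specifically "monsoon mason"), modified by "midnight twilight garden trout".
Inside "midnight twilight garden trout": head "trout" (specifically "twilight garden trout"), modifier "midnight".
Inside "twilight garden trout": head "trout" (specifically "garden trout"), modifier "twilight".
Inside "garden trout": head "trout", modifier "garden".
Inside "monsoon mason": head "mason", modifier "monsoon".
So the structure is [[midnight [twilight [garden trout]]] [monsoon mason]].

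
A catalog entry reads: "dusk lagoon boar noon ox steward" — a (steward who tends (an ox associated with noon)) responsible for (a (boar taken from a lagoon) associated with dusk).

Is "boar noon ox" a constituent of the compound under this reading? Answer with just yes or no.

no

The top-level split is [dusk lagoon boar] [noon ox steward]; the full structure is [[dusk [lagoon boar]] [[noon ox] steward]].
"boar noon ox" straddles a constituent boundary, so it is not a single unit.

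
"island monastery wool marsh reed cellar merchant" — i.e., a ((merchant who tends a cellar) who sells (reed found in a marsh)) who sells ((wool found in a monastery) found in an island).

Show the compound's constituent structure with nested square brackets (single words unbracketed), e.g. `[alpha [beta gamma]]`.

[[island [monastery wool]] [[marsh reed] [cellar merchant]]]

The outermost head in the paraphrase is "merchant" (specifically "marsh reed cellar merchant"), modified by "island monastery wool".
Inside "island monastery wool": head "wool" (specifically "monastery wool"), modifier "island".
Inside "monastery wool": head "wool", modifier "monastery".
Inside "marsh reed cellar merchant": head "merchant" (specifically "cellar merchant"), modifier "marsh reed".
Inside "marsh reed": head "reed", modifier "marsh".
Inside "cellar merchant": head "merchant", modifier "cellar".
Assembled: [[island [monastery wool]] [[marsh reed] [cellar merchant]]].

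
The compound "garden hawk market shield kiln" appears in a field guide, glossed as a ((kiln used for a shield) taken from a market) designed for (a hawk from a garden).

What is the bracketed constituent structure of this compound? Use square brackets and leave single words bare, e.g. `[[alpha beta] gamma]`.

[[garden hawk] [market [shield kiln]]]

The outermost head in the paraphrase is "kiln" (specifically "market shield kiln"), modified by "garden hawk".
"garden hawk" → head "hawk", modifier "garden".
"market shield kiln" → head "kiln" (specifically "shield kiln"), modifier "market".
"shield kiln" → head "kiln", modifier "shield".
Putting it together: [[garden hawk] [market [shield kiln]]].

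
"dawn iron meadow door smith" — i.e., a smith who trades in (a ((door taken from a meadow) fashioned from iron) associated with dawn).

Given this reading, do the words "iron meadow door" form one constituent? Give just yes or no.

The paraphrase groups the words so that "iron meadow door" is one unit: it corresponds to a single parenthesized sub-phrase.
The full structure is [[dawn [iron [meadow door]]] smith], in which [iron meadow door] is a constituent.

yes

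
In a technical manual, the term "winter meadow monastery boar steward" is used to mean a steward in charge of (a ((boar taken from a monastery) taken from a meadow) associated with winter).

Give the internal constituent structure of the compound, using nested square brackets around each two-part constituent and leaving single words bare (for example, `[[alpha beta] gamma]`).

[[winter [meadow [monastery boar]]] steward]

Overall it is a kind of steward; the modifier is "winter meadow monastery boar".
"winter meadow monastery boar" → head "boar" (specifically "meadow monastery boar"), modifier "winter".
"meadow monastery boar" → head "boar" (specifically "monastery boar"), modifier "meadow".
"monastery boar" → head "boar", modifier "monastery".
Putting it together: [[winter [meadow [monastery boar]]] steward].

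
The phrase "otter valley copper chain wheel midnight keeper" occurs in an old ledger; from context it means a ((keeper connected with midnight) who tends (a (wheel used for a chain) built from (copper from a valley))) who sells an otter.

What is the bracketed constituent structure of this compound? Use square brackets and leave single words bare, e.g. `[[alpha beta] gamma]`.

At the top level: head "keeper" (specifically "valley copper chain wheel midnight keeper"); modifier "otter".
Within "valley copper chain wheel midnight keeper", the head is "keeper" (specifically "midnight keeper") and the modifier is "valley copper chain wheel".
Within "valley copper chain wheel", the head is "wheel" (specifically "chain wheel") and the modifier is "valley copper".
Within "valley copper", the head is "copper" and the modifier is "valley".
Within "chain wheel", the head is "wheel" and the modifier is "chain".
Within "midnight keeper", the head is "keeper" and the modifier is "midnight".
Assembled: [otter [[[valley copper] [chain wheel]] [midnight keeper]]].

[otter [[[valley copper] [chain wheel]] [midnight keeper]]]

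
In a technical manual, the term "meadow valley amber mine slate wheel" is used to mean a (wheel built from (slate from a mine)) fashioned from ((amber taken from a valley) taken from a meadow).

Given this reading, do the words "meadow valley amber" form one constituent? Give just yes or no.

yes

The paraphrase groups the words so that "meadow valley amber" is one unit: it corresponds to a single parenthesized sub-phrase.
The full structure is [[meadow [valley amber]] [[mine slate] wheel]], in which [meadow valley amber] is a constituent.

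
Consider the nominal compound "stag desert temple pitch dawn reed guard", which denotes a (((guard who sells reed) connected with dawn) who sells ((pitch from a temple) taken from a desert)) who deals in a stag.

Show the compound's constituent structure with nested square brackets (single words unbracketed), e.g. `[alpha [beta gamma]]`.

[stag [[desert [temple pitch]] [dawn [reed guard]]]]

At the top level: head "guard" (specifically "desert temple pitch dawn reed guard"); modifier "stag".
Inside "desert temple pitch dawn reed guard": head "guard" (specifically "dawn reed guard"), modifier "desert temple pitch".
Inside "desert temple pitch": head "pitch" (specifically "temple pitch"), modifier "desert".
Inside "temple pitch": head "pitch", modifier "temple".
Inside "dawn reed guard": head "guard" (specifically "reed guard"), modifier "dawn".
Inside "reed guard": head "guard", modifier "reed".
Putting it together: [stag [[desert [temple pitch]] [dawn [reed guard]]]].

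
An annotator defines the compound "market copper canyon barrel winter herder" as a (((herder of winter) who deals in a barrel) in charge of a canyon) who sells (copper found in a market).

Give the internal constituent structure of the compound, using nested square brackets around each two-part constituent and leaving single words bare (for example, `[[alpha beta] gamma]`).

The outermost head in the paraphrase is "herder" (specifically "canyon barrel winter herder"), modified by "market copper".
Inside "market copper": head "copper", modifier "market".
Inside "canyon barrel winter herder": head "herder" (specifically "barrel winter herder"), modifier "canyon".
Inside "barrel winter herder": head "herder" (specifically "winter herder"), modifier "barrel".
Inside "winter herder": head "herder", modifier "winter".
Putting it together: [[market copper] [canyon [barrel [winter herder]]]].

[[market copper] [canyon [barrel [winter herder]]]]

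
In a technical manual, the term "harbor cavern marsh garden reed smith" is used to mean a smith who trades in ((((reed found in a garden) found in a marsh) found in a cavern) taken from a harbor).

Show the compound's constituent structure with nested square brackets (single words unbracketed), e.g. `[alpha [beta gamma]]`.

[[harbor [cavern [marsh [garden reed]]]] smith]

Whole compound: head "smith", modifier "harbor cavern marsh garden reed".
Within "harbor cavern marsh garden reed", the head is "reed" (specifically "cavern marsh garden reed") and the modifier is "harbor".
Within "cavern marsh garden reed", the head is "reed" (specifically "marsh garden reed") and the modifier is "cavern".
Within "marsh garden reed", the head is "reed" (specifically "garden reed") and the modifier is "marsh".
Within "garden reed", the head is "reed" and the modifier is "garden".
So the structure is [[harbor [cavern [marsh [garden reed]]]] smith].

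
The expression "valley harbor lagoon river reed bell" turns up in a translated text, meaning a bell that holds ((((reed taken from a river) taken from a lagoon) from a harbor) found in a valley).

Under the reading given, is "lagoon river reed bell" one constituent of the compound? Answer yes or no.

The top-level split is [valley harbor lagoon river reed] [bell]; the full structure is [[valley [harbor [lagoon [river reed]]]] bell].
"lagoon river reed bell" straddles a constituent boundary, so it is not a single unit.

no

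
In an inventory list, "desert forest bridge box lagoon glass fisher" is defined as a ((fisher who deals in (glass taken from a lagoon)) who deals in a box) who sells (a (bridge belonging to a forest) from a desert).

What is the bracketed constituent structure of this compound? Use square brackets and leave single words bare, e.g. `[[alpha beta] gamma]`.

[[desert [forest bridge]] [box [[lagoon glass] fisher]]]

The outermost head in the paraphrase is "fisher" (specifically "box lagoon glass fisher"), modified by "desert forest bridge".
"desert forest bridge" → head "bridge" (specifically "forest bridge"), modifier "desert".
"forest bridge" → head "bridge", modifier "forest".
"box lagoon glass fisher" → head "fisher" (specifically "lagoon glass fisher"), modifier "box".
"lagoon glass fisher" → head "fisher", modifier "lagoon glass".
"lagoon glass" → head "glass", modifier "lagoon".
Assembled: [[desert [forest bridge]] [box [[lagoon glass] fisher]]].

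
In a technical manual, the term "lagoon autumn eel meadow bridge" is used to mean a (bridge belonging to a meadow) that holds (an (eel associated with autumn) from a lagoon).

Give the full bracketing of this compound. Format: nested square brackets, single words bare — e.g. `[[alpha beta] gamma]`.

Overall it is a kind of bridge (specifically "meadow bridge"); the modifier is "lagoon autumn eel".
"lagoon autumn eel" → head "eel" (specifically "autumn eel"), modifier "lagoon".
"autumn eel" → head "eel", modifier "autumn".
"meadow bridge" → head "bridge", modifier "meadow".
So the structure is [[lagoon [autumn eel]] [meadow bridge]].

[[lagoon [autumn eel]] [meadow bridge]]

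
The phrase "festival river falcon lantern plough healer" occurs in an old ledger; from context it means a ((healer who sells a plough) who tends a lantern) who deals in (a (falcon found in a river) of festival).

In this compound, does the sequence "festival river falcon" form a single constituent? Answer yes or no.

The paraphrase groups the words so that "festival river falcon" is one unit: it corresponds to a single parenthesized sub-phrase.
The full structure is [[festival [river falcon]] [lantern [plough healer]]], in which [festival river falcon] is a constituent.

yes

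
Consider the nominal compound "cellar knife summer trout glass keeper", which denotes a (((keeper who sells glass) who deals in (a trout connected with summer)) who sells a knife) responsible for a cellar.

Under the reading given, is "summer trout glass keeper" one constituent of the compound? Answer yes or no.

yes

The paraphrase groups the words so that "summer trout glass keeper" is one unit: it corresponds to a single parenthesized sub-phrase.
The full structure is [cellar [knife [[summer trout] [glass keeper]]]], in which [summer trout glass keeper] is a constituent.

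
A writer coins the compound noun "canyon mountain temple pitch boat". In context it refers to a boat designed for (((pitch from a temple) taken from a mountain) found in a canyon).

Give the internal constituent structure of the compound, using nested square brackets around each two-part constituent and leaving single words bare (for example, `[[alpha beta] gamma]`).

[[canyon [mountain [temple pitch]]] boat]

Whole compound: head "boat", modifier "canyon mountain temple pitch".
Inside "canyon mountain temple pitch": head "pitch" (specifically "mountain temple pitch"), modifier "canyon".
Inside "mountain temple pitch": head "pitch" (specifically "temple pitch"), modifier "mountain".
Inside "temple pitch": head "pitch", modifier "temple".
Putting it together: [[canyon [mountain [temple pitch]]] boat].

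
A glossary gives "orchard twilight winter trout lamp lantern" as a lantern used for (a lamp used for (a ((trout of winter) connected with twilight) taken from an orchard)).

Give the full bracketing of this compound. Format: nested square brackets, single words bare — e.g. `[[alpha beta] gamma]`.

At the top level: head "lantern"; modifier "orchard twilight winter trout lamp".
Within "orchard twilight winter trout lamp", the head is "lamp" and the modifier is "orchard twilight winter trout".
Within "orchard twilight winter trout", the head is "trout" (specifically "twilight winter trout") and the modifier is "orchard".
Within "twilight winter trout", the head is "trout" (specifically "winter trout") and the modifier is "twilight".
Within "winter trout", the head is "trout" and the modifier is "winter".
Putting it together: [[[orchard [twilight [winter trout]]] lamp] lantern].

[[[orchard [twilight [winter trout]]] lamp] lantern]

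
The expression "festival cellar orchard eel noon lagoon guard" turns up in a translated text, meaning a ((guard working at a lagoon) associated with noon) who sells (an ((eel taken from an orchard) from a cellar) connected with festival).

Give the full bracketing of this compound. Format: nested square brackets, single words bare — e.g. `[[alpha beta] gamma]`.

The outermost head in the paraphrase is "guard" (specifically "noon lagoon guard"), modified by "festival cellar orchard eel".
"festival cellar orchard eel" → head "eel" (specifically "cellar orchard eel"), modifier "festival".
"cellar orchard eel" → head "eel" (specifically "orchard eel"), modifier "cellar".
"orchard eel" → head "eel", modifier "orchard".
"noon lagoon guard" → head "guard" (specifically "lagoon guard"), modifier "noon".
"lagoon guard" → head "guard", modifier "lagoon".
Assembled: [[festival [cellar [orchard eel]]] [noon [lagoon guard]]].

[[festival [cellar [orchard eel]]] [noon [lagoon guard]]]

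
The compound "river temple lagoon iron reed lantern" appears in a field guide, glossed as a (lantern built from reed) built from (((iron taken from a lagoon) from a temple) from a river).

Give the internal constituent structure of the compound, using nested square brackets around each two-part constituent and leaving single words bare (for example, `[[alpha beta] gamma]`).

[[river [temple [lagoon iron]]] [reed lantern]]

The outermost head in the paraphrase is "lantern" (specifically "reed lantern"), modified by "river temple lagoon iron".
Within "river temple lagoon iron", the head is "iron" (specifically "temple lagoon iron") and the modifier is "river".
Within "temple lagoon iron", the head is "iron" (specifically "lagoon iron") and the modifier is "temple".
Within "lagoon iron", the head is "iron" and the modifier is "lagoon".
Within "reed lantern", the head is "lantern" and the modifier is "reed".
Putting it together: [[river [temple [lagoon iron]]] [reed lantern]].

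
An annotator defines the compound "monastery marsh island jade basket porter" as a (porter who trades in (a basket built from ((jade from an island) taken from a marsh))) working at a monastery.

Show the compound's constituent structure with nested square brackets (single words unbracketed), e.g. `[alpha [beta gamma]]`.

The outermost head in the paraphrase is "porter" (specifically "marsh island jade basket porter"), modified by "monastery".
"marsh island jade basket porter" → head "porter", modifier "marsh island jade basket".
"marsh island jade basket" → head "basket", modifier "marsh island jade".
"marsh island jade" → head "jade" (specifically "island jade"), modifier "marsh".
"island jade" → head "jade", modifier "island".
So the structure is [monastery [[[marsh [island jade]] basket] porter]].

[monastery [[[marsh [island jade]] basket] porter]]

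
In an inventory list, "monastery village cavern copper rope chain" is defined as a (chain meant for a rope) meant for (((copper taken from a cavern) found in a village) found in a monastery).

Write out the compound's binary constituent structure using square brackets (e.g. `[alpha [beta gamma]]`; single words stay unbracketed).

Overall it is a kind of chain (specifically "rope chain"); the modifier is "monastery village cavern copper".
"monastery village cavern copper" → head "copper" (specifically "village cavern copper"), modifier "monastery".
"village cavern copper" → head "copper" (specifically "cavern copper"), modifier "village".
"cavern copper" → head "copper", modifier "cavern".
"rope chain" → head "chain", modifier "rope".
Putting it together: [[monastery [village [cavern copper]]] [rope chain]].

[[monastery [village [cavern copper]]] [rope chain]]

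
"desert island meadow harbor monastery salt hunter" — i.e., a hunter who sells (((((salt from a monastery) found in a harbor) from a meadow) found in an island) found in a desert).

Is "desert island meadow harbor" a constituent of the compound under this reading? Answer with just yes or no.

The top-level split is [desert island meadow harbor monastery salt] [hunter]; the full structure is [[desert [island [meadow [harbor [monastery salt]]]]] hunter].
"desert island meadow harbor" straddles a constituent boundary, so it is not a single unit.

no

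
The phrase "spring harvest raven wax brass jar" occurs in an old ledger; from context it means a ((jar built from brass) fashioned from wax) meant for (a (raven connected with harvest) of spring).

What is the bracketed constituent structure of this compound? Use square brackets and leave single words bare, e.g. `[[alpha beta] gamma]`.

At the top level: head "jar" (specifically "wax brass jar"); modifier "spring harvest raven".
Within "spring harvest raven", the head is "raven" (specifically "harvest raven") and the modifier is "spring".
Within "harvest raven", the head is "raven" and the modifier is "harvest".
Within "wax brass jar", the head is "jar" (specifically "brass jar") and the modifier is "wax".
Within "brass jar", the head is "jar" and the modifier is "brass".
Assembled: [[spring [harvest raven]] [wax [brass jar]]].

[[spring [harvest raven]] [wax [brass jar]]]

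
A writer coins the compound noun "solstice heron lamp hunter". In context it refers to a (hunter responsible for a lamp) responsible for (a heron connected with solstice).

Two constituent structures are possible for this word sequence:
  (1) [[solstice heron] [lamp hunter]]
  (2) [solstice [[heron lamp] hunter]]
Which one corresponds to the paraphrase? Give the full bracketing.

[[solstice heron] [lamp hunter]]

The paraphrase's head is the "hunter" part ("lamp hunter"); its modifier is "solstice heron".
That top-level split, carried through the inner groups, gives [[solstice heron] [lamp hunter]].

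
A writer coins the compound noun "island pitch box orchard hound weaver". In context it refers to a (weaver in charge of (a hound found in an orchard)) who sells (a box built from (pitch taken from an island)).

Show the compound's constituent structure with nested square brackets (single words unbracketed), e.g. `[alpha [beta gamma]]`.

[[[island pitch] box] [[orchard hound] weaver]]

The outermost head in the paraphrase is "weaver" (specifically "orchard hound weaver"), modified by "island pitch box".
"island pitch box" → head "box", modifier "island pitch".
"island pitch" → head "pitch", modifier "island".
"orchard hound weaver" → head "weaver", modifier "orchard hound".
"orchard hound" → head "hound", modifier "orchard".
Assembled: [[[island pitch] box] [[orchard hound] weaver]].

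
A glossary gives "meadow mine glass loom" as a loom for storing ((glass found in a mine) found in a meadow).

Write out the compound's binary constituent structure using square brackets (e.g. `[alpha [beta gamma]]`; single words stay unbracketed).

[[meadow [mine glass]] loom]

At the top level: head "loom"; modifier "meadow mine glass".
Inside "meadow mine glass": head "glass" (specifically "mine glass"), modifier "meadow".
Inside "mine glass": head "glass", modifier "mine".
Assembled: [[meadow [mine glass]] loom].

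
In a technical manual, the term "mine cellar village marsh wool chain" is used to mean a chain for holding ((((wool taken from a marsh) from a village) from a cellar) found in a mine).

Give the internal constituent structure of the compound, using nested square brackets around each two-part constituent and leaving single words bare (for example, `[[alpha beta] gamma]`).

[[mine [cellar [village [marsh wool]]]] chain]

The outermost head in the paraphrase is "chain", modified by "mine cellar village marsh wool".
Inside "mine cellar village marsh wool": head "wool" (specifically "cellar village marsh wool"), modifier "mine".
Inside "cellar village marsh wool": head "wool" (specifically "village marsh wool"), modifier "cellar".
Inside "village marsh wool": head "wool" (specifically "marsh wool"), modifier "village".
Inside "marsh wool": head "wool", modifier "marsh".
Assembled: [[mine [cellar [village [marsh wool]]]] chain].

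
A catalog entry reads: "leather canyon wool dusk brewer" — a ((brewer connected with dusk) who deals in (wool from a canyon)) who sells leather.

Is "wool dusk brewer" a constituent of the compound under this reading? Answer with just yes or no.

The top-level split is [leather] [canyon wool dusk brewer]; the full structure is [leather [[canyon wool] [dusk brewer]]].
"wool dusk brewer" straddles a constituent boundary, so it is not a single unit.

no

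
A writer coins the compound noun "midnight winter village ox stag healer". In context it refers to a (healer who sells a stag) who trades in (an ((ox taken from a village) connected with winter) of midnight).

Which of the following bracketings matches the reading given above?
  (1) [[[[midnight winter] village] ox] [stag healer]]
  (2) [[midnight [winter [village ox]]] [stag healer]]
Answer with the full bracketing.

[[midnight [winter [village ox]]] [stag healer]]

The paraphrase's head is the "healer" part ("stag healer"); its modifier is "midnight winter village ox".
That top-level split, carried through the inner groups, gives [[midnight [winter [village ox]]] [stag healer]].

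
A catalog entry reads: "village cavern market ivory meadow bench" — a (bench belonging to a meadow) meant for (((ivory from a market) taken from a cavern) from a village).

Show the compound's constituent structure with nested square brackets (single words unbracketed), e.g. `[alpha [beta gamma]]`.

[[village [cavern [market ivory]]] [meadow bench]]

Overall it is a kind of bench (specifically "meadow bench"); the modifier is "village cavern market ivory".
Inside "village cavern market ivory": head "ivory" (specifically "cavern market ivory"), modifier "village".
Inside "cavern market ivory": head "ivory" (specifically "market ivory"), modifier "cavern".
Inside "market ivory": head "ivory", modifier "market".
Inside "meadow bench": head "bench", modifier "meadow".
Putting it together: [[village [cavern [market ivory]]] [meadow bench]].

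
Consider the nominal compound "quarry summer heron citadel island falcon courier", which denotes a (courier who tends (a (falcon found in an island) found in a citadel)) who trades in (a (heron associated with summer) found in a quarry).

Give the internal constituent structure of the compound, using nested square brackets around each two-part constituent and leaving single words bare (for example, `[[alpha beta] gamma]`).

Overall it is a kind of courier (specifically "citadel island falcon courier"); the modifier is "quarry summer heron".
Inside "quarry summer heron": head "heron" (specifically "summer heron"), modifier "quarry".
Inside "summer heron": head "heron", modifier "summer".
Inside "citadel island falcon courier": head "courier", modifier "citadel island falcon".
Inside "citadel island falcon": head "falcon" (specifically "island falcon"), modifier "citadel".
Inside "island falcon": head "falcon", modifier "island".
Assembled: [[quarry [summer heron]] [[citadel [island falcon]] courier]].

[[quarry [summer heron]] [[citadel [island falcon]] courier]]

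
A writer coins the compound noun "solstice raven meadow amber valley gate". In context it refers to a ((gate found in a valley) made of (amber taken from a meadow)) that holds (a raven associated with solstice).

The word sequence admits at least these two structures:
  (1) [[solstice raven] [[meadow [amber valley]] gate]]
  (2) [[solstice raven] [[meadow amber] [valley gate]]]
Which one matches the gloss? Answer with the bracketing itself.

[[solstice raven] [[meadow amber] [valley gate]]]

The paraphrase's head is the "gate" part ("meadow amber valley gate"); its modifier is "solstice raven".
That top-level split, carried through the inner groups, gives [[solstice raven] [[meadow amber] [valley gate]]].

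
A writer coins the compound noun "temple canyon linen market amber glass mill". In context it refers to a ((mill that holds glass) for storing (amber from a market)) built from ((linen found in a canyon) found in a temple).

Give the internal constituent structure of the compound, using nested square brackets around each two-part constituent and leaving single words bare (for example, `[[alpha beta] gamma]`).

Whole compound: head "mill" (specifically "market amber glass mill"), modifier "temple canyon linen".
Inside "temple canyon linen": head "linen" (specifically "canyon linen"), modifier "temple".
Inside "canyon linen": head "linen", modifier "canyon".
Inside "market amber glass mill": head "mill" (specifically "glass mill"), modifier "market amber".
Inside "market amber": head "amber", modifier "market".
Inside "glass mill": head "mill", modifier "glass".
Putting it together: [[temple [canyon linen]] [[market amber] [glass mill]]].

[[temple [canyon linen]] [[market amber] [glass mill]]]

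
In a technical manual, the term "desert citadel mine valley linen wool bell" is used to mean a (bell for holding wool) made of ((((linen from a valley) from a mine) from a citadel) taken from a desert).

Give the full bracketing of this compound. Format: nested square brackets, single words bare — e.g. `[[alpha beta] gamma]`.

The outermost head in the paraphrase is "bell" (specifically "wool bell"), modified by "desert citadel mine valley linen".
"desert citadel mine valley linen" → head "linen" (specifically "citadel mine valley linen"), modifier "desert".
"citadel mine valley linen" → head "linen" (specifically "mine valley linen"), modifier "citadel".
"mine valley linen" → head "linen" (specifically "valley linen"), modifier "mine".
"valley linen" → head "linen", modifier "valley".
"wool bell" → head "bell", modifier "wool".
Assembled: [[desert [citadel [mine [valley linen]]]] [wool bell]].

[[desert [citadel [mine [valley linen]]]] [wool bell]]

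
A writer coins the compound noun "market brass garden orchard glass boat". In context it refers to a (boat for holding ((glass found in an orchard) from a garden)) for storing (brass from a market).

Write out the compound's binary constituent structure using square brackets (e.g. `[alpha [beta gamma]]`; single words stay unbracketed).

Overall it is a kind of boat (specifically "garden orchard glass boat"); the modifier is "market brass".
Within "market brass", the head is "brass" and the modifier is "market".
Within "garden orchard glass boat", the head is "boat" and the modifier is "garden orchard glass".
Within "garden orchard glass", the head is "glass" (specifically "orchard glass") and the modifier is "garden".
Within "orchard glass", the head is "glass" and the modifier is "orchard".
So the structure is [[market brass] [[garden [orchard glass]] boat]].

[[market brass] [[garden [orchard glass]] boat]]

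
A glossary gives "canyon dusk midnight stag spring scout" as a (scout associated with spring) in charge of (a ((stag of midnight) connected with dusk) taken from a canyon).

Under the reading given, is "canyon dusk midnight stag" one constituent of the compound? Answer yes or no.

The paraphrase groups the words so that "canyon dusk midnight stag" is one unit: it corresponds to a single parenthesized sub-phrase.
The full structure is [[canyon [dusk [midnight stag]]] [spring scout]], in which [canyon dusk midnight stag] is a constituent.

yes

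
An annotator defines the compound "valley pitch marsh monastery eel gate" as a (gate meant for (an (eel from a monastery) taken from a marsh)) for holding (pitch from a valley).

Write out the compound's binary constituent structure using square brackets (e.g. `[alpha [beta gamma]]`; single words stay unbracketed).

[[valley pitch] [[marsh [monastery eel]] gate]]

At the top level: head "gate" (specifically "marsh monastery eel gate"); modifier "valley pitch".
Within "valley pitch", the head is "pitch" and the modifier is "valley".
Within "marsh monastery eel gate", the head is "gate" and the modifier is "marsh monastery eel".
Within "marsh monastery eel", the head is "eel" (specifically "monastery eel") and the modifier is "marsh".
Within "monastery eel", the head is "eel" and the modifier is "monastery".
So the structure is [[valley pitch] [[marsh [monastery eel]] gate]].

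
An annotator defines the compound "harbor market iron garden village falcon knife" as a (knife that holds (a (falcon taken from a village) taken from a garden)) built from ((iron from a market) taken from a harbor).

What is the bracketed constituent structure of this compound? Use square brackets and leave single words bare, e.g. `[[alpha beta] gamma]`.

The outermost head in the paraphrase is "knife" (specifically "garden village falcon knife"), modified by "harbor market iron".
"harbor market iron" → head "iron" (specifically "market iron"), modifier "harbor".
"market iron" → head "iron", modifier "market".
"garden village falcon knife" → head "knife", modifier "garden village falcon".
"garden village falcon" → head "falcon" (specifically "village falcon"), modifier "garden".
"village falcon" → head "falcon", modifier "village".
So the structure is [[harbor [market iron]] [[garden [village falcon]] knife]].

[[harbor [market iron]] [[garden [village falcon]] knife]]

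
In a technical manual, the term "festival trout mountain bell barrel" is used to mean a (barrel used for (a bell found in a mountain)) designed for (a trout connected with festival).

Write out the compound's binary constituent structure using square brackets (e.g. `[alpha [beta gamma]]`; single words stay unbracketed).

At the top level: head "barrel" (specifically "mountain bell barrel"); modifier "festival trout".
Within "festival trout", the head is "trout" and the modifier is "festival".
Within "mountain bell barrel", the head is "barrel" and the modifier is "mountain bell".
Within "mountain bell", the head is "bell" and the modifier is "mountain".
So the structure is [[festival trout] [[mountain bell] barrel]].

[[festival trout] [[mountain bell] barrel]]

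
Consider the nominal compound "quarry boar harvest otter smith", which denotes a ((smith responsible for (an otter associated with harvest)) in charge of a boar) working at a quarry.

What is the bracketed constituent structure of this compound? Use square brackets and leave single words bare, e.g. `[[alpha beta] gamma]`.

[quarry [boar [[harvest otter] smith]]]

Overall it is a kind of smith (specifically "boar harvest otter smith"); the modifier is "quarry".
"boar harvest otter smith" → head "smith" (specifically "harvest otter smith"), modifier "boar".
"harvest otter smith" → head "smith", modifier "harvest otter".
"harvest otter" → head "otter", modifier "harvest".
Assembled: [quarry [boar [[harvest otter] smith]]].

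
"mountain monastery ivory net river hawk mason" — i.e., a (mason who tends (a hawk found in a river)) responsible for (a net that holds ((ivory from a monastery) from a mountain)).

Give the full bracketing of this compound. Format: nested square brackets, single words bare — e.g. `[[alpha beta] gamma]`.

[[[mountain [monastery ivory]] net] [[river hawk] mason]]

Overall it is a kind of mason (specifically "river hawk mason"); the modifier is "mountain monastery ivory net".
Inside "mountain monastery ivory net": head "net", modifier "mountain monastery ivory".
Inside "mountain monastery ivory": head "ivory" (specifically "monastery ivory"), modifier "mountain".
Inside "monastery ivory": head "ivory", modifier "monastery".
Inside "river hawk mason": head "mason", modifier "river hawk".
Inside "river hawk": head "hawk", modifier "river".
Assembled: [[[mountain [monastery ivory]] net] [[river hawk] mason]].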